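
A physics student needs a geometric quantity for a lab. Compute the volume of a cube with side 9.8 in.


Shape: cube
Side s = 9.8 in
Formula: V = s^3
V = 9.8 * 9.8 * 9.8
V = 96.04 * 9.8
V = 941.192
941.192 in^3


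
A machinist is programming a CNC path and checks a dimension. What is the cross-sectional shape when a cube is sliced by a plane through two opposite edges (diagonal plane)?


Solid: cube
Cutting plane: through two opposite edges (diagonal plane)
Visualize the intersection of the plane with the solid's surface.
The boundary of the cut region is a rectangle.
rectangle


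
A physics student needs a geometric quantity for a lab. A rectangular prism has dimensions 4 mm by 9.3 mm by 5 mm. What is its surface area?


Shape: rectangular prism
l = 4 mm, w = 9.3 mm, h = 5 mm
Formula: SA = 2(lw + lh + wh)
lw = 37.2, lh = 20, wh = 46.5
lw + lh + wh = 103.7
SA = 2 * 103.7
SA = 207.4
207.4 mm^2


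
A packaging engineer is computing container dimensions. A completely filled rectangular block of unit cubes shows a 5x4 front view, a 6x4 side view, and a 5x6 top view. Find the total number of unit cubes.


Orthographic views of a solid rectangular block:
Front view 5 x 4 -> length = 5, height = 4
Side view 6 x 4 -> width = 6, height = 4 (consistent)
Top view 5 x 6 -> confirms length = 5, width = 6
The block is 5 x 6 x 4.
Total unit cubes = 5 * 6 * 4 = 120
120 unit cubes


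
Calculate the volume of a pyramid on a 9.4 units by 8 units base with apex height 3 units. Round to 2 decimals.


Shape: rectangular pyramid
Base: 9.4 units x 8 units, Height h = 3 units
Formula: V = (1/3) * base_area * h
base_area = 9.4 * 8 = 75.2
base_area * h = 75.2 * 3 = 225.6
V = 225.6 / 3
V = 75.2
75.2 units^3


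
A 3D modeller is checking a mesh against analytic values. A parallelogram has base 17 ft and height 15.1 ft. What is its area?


Shape: parallelogram
Base b = 17 ft, Height h = 15.1 ft
Formula: A = b * h
A = 17 * 15.1
A = 256.7
256.7 ft^2


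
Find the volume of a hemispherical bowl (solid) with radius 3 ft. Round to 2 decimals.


Shape: hemisphere (half of a sphere)
Radius r = 3 ft
Formula: V = (1/2) * (4/3) * pi * r^3 = (2/3) * pi * r^3
r^3 = 27
(2/3) * 27 = 18
V = 18 * pi
V = 56.55
56.55 ft^3


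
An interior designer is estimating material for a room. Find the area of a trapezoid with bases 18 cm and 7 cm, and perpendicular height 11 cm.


Shape: trapezoid
Parallel sides a = 18 cm, b = 7 cm; Height h = 11 cm
Formula: A = (a + b) * h / 2
a + b = 18 + 7 = 25
A = 25 * 11 / 2
A = 275 / 2
A = 137.5
137.5 cm^2


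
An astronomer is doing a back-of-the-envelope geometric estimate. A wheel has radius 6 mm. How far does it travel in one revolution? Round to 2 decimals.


Shape: circle
Radius r = 6 mm
Formula: C = 2 * pi * r
C = 2 * pi * 6
C = 12 * pi
C = 37.7
37.7 mm


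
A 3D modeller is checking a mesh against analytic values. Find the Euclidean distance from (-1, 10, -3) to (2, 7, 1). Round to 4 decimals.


3D distance between two points
P1 = (-1, 10, -3), P2 = (2, 7, 1)
Formula: d = sqrt((x2-x1)^2 + (y2-y1)^2 + (z2-z1)^2)
dx = 2 - -1 = 3
dy = 7 - 10 = -3
dz = 1 - -3 = 4
dx^2 + dy^2 + dz^2 = 9 + 9 + 16 = 34
d = sqrt(34)
d = 5.831
5.831 units


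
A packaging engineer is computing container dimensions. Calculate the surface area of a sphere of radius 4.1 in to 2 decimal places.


Shape: sphere
Radius r = 4.1 in
Formula: SA = 4 * pi * r^2
r^2 = 16.81
SA = 4 * pi * 16.81
SA = 67.24 * pi
SA = 211.24
211.24 in^2


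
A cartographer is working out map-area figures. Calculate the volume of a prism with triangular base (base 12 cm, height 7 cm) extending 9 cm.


Shape: triangular prism
Triangle base = 12 cm, triangle height = 7 cm, prism length L = 9 cm
Formula: V = (1/2 * b * h_tri) * L
Cross-section area = 0.5 * 12 * 7 = 42
V = 42 * 9
V = 378
378 cm^3


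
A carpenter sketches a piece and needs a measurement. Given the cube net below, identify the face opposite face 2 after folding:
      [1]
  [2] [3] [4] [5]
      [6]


Net: cross layout. Take square 3 as the base (bottom).
Fold the four squares in the horizontal row up around 3: 2 -> left, 4 -> right, 5 wraps to the top.
Fold 1 and 6 up from 3: 1 -> back, 6 -> front.
Opposite pairs are therefore: (1, 6), (2, 4), (3, 5).
Face 2 is opposite face 4.
face 4


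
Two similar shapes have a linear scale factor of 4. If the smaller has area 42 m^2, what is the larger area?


Linear scale factor k = 4
Original area = 42 m^2
Rule: under a linear scaling by k, areas scale by k^2.
k^2 = 4^2 = 16
New area = 42 * 16
New area = 672
672 m^2


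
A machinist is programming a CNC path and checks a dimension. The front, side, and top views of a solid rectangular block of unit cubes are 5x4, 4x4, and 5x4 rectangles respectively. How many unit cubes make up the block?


Orthographic views of a solid rectangular block:
Front view 5 x 4 -> length = 5, height = 4
Side view 4 x 4 -> width = 4, height = 4 (consistent)
Top view 5 x 4 -> confirms length = 5, width = 4
The block is 5 x 4 x 4.
Total unit cubes = 5 * 4 * 4 = 80
80 unit cubes


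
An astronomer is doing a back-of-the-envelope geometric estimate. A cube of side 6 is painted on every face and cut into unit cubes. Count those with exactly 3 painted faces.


Large cube: 6 x 6 x 6, cut into unit cubes.
Cubes with 3 painted faces are at the corners. A cube always has 8 corners.
Count = 8
8 unit cubes


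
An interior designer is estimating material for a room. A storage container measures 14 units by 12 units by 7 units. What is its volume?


Shape: rectangular prism
l = 14 units, w = 12 units, h = 7 units
Formula: V = l * w * h
V = 14 * 12 * 7
V = 168 * 7
V = 1176
1176 units^3


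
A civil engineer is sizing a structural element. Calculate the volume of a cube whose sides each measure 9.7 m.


Shape: cube
Side s = 9.7 m
Formula: V = s^3
V = 9.7 * 9.7 * 9.7
V = 94.09 * 9.7
V = 912.673
912.673 m^3


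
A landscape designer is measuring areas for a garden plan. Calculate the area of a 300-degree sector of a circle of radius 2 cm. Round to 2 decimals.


Shape: circular sector
Radius r = 2 cm, Angle = 300 degrees
Formula: A = (angle/360) * pi * r^2
r^2 = 4
Fraction of circle = 300/360
A = (300/360) * pi * 4
A = 3.333333 * pi
A = 10.47
10.47 cm^2


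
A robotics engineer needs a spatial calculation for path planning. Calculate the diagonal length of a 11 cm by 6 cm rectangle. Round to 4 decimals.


Shape: rectangle (diagonal via Pythagoras)
Sides: 11 cm and 6 cm
Formula: d = sqrt(l^2 + w^2)
l^2 = 121, w^2 = 36
l^2 + w^2 = 157
d = sqrt(157)
d = 12.53
12.53 cm


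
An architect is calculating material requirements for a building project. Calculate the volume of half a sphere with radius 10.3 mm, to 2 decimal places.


Shape: hemisphere (half of a sphere)
Radius r = 10.3 mm
Formula: V = (1/2) * (4/3) * pi * r^3 = (2/3) * pi * r^3
r^3 = 1092.727
(2/3) * 1092.727 = 728.484667
V = 728.484667 * pi
V = 2288.6
2288.6 mm^3


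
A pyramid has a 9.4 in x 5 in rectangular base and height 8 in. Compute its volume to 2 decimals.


Shape: rectangular pyramid
Base: 9.4 in x 5 in, Height h = 8 in
Formula: V = (1/3) * base_area * h
base_area = 9.4 * 5 = 47
base_area * h = 47 * 8 = 376
V = 376 / 3
V = 125.33
125.33 in^3


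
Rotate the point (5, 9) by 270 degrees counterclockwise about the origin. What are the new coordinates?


Transformation: rotation about the origin
Original point: (5, 9)
Rule for 270 deg counterclockwise: (x, y) -> (y, -x)
Apply: (5, 9) -> (9, -5)
(9, -5)


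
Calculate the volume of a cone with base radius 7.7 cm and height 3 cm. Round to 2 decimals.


Shape: cone
Radius r = 7.7 cm, Height h = 3 cm
Formula: V = (1/3) * pi * r^2 * h
r^2 = 59.29
pi * r^2 * h = pi * 59.29 * 3 = 177.87 * pi
V = 177.87 * pi / 3
V = 186.27
186.27 cm^3


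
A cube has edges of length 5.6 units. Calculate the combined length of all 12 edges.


Shape: cube
Side s = 5.6 units
A cube has 12 edges, all equal.
Formula: total edge length = 12 * s
Total = 12 * 5.6
Total = 67.2
67.2 units


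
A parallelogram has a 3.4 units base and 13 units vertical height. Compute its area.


Shape: parallelogram
Base b = 3.4 units, Height h = 13 units
Formula: A = b * h
A = 3.4 * 13
A = 44.2
44.2 units^2


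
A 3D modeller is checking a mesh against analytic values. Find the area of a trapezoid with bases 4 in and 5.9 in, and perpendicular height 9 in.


Shape: trapezoid
Parallel sides a = 4 in, b = 5.9 in; Height h = 9 in
Formula: A = (a + b) * h / 2
a + b = 4 + 5.9 = 9.9
A = 9.9 * 9 / 2
A = 89.1 / 2
A = 44.55
44.55 in^2


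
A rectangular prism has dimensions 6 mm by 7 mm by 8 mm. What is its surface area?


Shape: rectangular prism
l = 6 mm, w = 7 mm, h = 8 mm
Formula: SA = 2(lw + lh + wh)
lw = 42, lh = 48, wh = 56
lw + lh + wh = 146
SA = 2 * 146
SA = 292
292 mm^2


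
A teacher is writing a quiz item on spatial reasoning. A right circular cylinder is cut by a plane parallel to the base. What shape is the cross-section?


Solid: right circular cylinder
Cutting plane: parallel to the base
Visualize the intersection of the plane with the solid's surface.
The boundary of the cut region is a circle.
circle


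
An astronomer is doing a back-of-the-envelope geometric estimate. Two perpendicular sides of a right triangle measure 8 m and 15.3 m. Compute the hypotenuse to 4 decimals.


Shape: right triangle
Legs a = 8 m, b = 15.3 m
Formula: c = sqrt(a^2 + b^2)
a^2 = 64, b^2 = 234.09
a^2 + b^2 = 298.09
c = sqrt(298.09)
c = 17.2653
17.2653 m


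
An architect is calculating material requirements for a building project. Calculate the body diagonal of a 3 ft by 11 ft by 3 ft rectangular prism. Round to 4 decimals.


Shape: rectangular box (space diagonal)
l = 3 ft, w = 11 ft, h = 3 ft
Visualize: the diagonal of the base, then a right triangle with that diagonal and the height.
Formula: d = sqrt(l^2 + w^2 + h^2)
l^2 + w^2 + h^2 = 9 + 121 + 9 = 139
d = sqrt(139)
d = 11.7898
11.7898 ft


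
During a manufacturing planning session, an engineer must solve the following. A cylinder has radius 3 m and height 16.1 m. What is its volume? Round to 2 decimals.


Shape: cylinder
Radius r = 3 m, Height h = 16.1 m
Formula: V = pi * r^2 * h
r^2 = 9
V = pi * 9 * 16.1
V = 144.9 * pi
V = 455.22
455.22 m^3


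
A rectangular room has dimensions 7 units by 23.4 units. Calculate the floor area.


Shape: rectangle
Length l = 7 units, Width w = 23.4 units
Formula: A = l * w
A = 7 * 23.4
A = 163.8
163.8 units^2


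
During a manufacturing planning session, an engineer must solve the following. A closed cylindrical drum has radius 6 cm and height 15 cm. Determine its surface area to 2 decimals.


Shape: closed cylinder
Radius r = 6 cm, Height h = 15 cm
Formula: SA = 2*pi*r^2 + 2*pi*r*h = 2*pi*r*(r + h)
r + h = 21
2 * r * (r + h) = 2 * 6 * 21 = 252
SA = 252 * pi
SA = 791.68
791.68 cm^2


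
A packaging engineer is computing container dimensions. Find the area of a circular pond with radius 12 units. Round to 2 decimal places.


Shape: circle
Radius r = 12 units
Formula: A = pi * r^2
r^2 = 12^2 = 144
A = pi * 144
A = 452.39
452.39 units^2


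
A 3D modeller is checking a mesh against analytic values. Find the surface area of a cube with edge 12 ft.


Shape: cube
Side s = 12 ft
A cube has 6 square faces.
Formula: SA = 6 * s^2
s^2 = 144
SA = 6 * 144
SA = 864
864 ft^2


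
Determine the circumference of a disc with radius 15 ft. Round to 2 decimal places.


Shape: circle
Radius r = 15 ft
Formula: C = 2 * pi * r
C = 2 * pi * 15
C = 30 * pi
C = 94.25
94.25 ft


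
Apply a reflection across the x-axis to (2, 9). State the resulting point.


Transformation: reflection
Original point: (2, 9)
Rule for reflection over the x-axis: (x, y) -> (x, -y)
Apply: (2, 9) -> (2, -9)
(2, -9)


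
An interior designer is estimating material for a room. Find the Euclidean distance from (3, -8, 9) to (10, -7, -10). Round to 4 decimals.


3D distance between two points
P1 = (3, -8, 9), P2 = (10, -7, -10)
Formula: d = sqrt((x2-x1)^2 + (y2-y1)^2 + (z2-z1)^2)
dx = 10 - 3 = 7
dy = -7 - -8 = 1
dz = -10 - 9 = -19
dx^2 + dy^2 + dz^2 = 49 + 1 + 361 = 411
d = sqrt(411)
d = 20.2731
20.2731 units


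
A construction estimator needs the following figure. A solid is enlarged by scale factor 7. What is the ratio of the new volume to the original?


Linear scale factor k = 7
Rule: under a linear scaling by k, volumes scale by k^3.
k^3 = 7 * 7 * 7
k^3 = 49 * 7
k^3 = 343
Volume scales by a factor of 343.
343 (dimensionless)


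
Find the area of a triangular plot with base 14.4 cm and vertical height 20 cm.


Shape: triangle
Base b = 14.4 cm, Height h = 20 cm
Formula: A = (1/2) * b * h
A = 0.5 * 14.4 * 20
A = 0.5 * 288
A = 144
144 cm^2


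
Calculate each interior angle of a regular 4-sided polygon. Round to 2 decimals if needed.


Shape: regular square (4 sides)
Formula: interior angle = (n - 2) * 180 / n
(n - 2) = 2
(n - 2) * 180 = 360
angle = 360 / 4
angle = 90
90 degrees


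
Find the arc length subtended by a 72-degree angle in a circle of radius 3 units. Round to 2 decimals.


Shape: circular arc
Radius r = 3 units, Angle = 72 degrees
Formula: L = (angle/360) * 2 * pi * r
2 * pi * r = 6 * pi
L = (72/360) * 6 * pi
L = 1.2 * pi
L = 3.77
3.77 units


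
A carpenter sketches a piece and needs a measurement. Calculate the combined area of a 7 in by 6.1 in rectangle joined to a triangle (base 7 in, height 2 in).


Composite shape: rectangle + triangle
Rectangle area = 7 * 6.1 = 42.7
Triangle area = 0.5 * 7 * 2 = 7
Total = 42.7 + 7
Total = 49.7
49.7 in^2


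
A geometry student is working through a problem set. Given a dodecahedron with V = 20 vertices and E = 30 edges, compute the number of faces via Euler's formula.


Polyhedron: dodecahedron
Euler's formula for convex polyhedra: V - E + F = 2
Given: V = 20 vertices and E = 30 edges
Solve for F:
F = 2 + E - V = 2 + 30 - 20 = 12
12 faces


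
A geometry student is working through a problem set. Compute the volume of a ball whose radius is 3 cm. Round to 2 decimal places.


Shape: sphere
Radius r = 3 cm
Formula: V = (4/3) * pi * r^3
r^3 = 27
(4/3) * 27 = 36
V = 36 * pi
V = 113.1
113.1 cm^3


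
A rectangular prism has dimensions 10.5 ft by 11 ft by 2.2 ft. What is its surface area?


Shape: rectangular prism
l = 10.5 ft, w = 11 ft, h = 2.2 ft
Formula: SA = 2(lw + lh + wh)
lw = 115.5, lh = 23.1, wh = 24.2
lw + lh + wh = 162.8
SA = 2 * 162.8
SA = 325.6
325.6 ft^2


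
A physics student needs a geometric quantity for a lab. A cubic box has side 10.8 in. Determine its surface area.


Shape: cube
Side s = 10.8 in
A cube has 6 square faces.
Formula: SA = 6 * s^2
s^2 = 116.64
SA = 6 * 116.64
SA = 699.84
699.84 in^2


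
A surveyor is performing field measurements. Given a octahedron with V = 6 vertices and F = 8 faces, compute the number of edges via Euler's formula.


Polyhedron: octahedron
Euler's formula for convex polyhedra: V - E + F = 2
Given: V = 6 vertices and F = 8 faces
Solve for E:
E = V + F - 2 = 6 + 8 - 2 = 12
12 edges


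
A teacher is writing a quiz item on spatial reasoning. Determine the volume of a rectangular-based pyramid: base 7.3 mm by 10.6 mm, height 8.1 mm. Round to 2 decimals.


Shape: rectangular pyramid
Base: 7.3 mm x 10.6 mm, Height h = 8.1 mm
Formula: V = (1/3) * base_area * h
base_area = 7.3 * 10.6 = 77.38
base_area * h = 77.38 * 8.1 = 626.778
V = 626.778 / 3
V = 208.93
208.93 mm^3


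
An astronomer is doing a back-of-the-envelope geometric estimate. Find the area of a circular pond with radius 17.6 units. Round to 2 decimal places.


Shape: circle
Radius r = 17.6 units
Formula: A = pi * r^2
r^2 = 17.6^2 = 309.76
A = pi * 309.76
A = 973.14
973.14 units^2


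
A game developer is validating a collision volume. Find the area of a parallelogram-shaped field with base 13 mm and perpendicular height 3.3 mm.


Shape: parallelogram
Base b = 13 mm, Height h = 3.3 mm
Formula: A = b * h
A = 13 * 3.3
A = 42.9
42.9 mm^2


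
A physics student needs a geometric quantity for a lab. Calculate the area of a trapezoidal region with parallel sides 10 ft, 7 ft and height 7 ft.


Shape: trapezoid
Parallel sides a = 10 ft, b = 7 ft; Height h = 7 ft
Formula: A = (a + b) * h / 2
a + b = 10 + 7 = 17
A = 17 * 7 / 2
A = 119 / 2
A = 59.5
59.5 ft^2


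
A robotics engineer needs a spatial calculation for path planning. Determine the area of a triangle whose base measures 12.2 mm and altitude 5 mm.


Shape: triangle
Base b = 12.2 mm, Height h = 5 mm
Formula: A = (1/2) * b * h
A = 0.5 * 12.2 * 5
A = 0.5 * 61
A = 30.5
30.5 mm^2


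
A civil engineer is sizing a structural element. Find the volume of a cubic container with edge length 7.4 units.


Shape: cube
Side s = 7.4 units
Formula: V = s^3
V = 7.4 * 7.4 * 7.4
V = 54.76 * 7.4
V = 405.224
405.224 units^3


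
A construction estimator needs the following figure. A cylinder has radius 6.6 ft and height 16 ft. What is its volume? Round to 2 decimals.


Shape: cylinder
Radius r = 6.6 ft, Height h = 16 ft
Formula: V = pi * r^2 * h
r^2 = 43.56
V = pi * 43.56 * 16
V = 696.96 * pi
V = 2189.56
2189.56 ft^3


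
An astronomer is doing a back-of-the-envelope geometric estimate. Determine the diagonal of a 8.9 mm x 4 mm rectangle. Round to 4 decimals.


Shape: rectangle (diagonal via Pythagoras)
Sides: 8.9 mm and 4 mm
Formula: d = sqrt(l^2 + w^2)
l^2 = 79.21, w^2 = 16
l^2 + w^2 = 95.21
d = sqrt(95.21)
d = 9.7576
9.7576 mm


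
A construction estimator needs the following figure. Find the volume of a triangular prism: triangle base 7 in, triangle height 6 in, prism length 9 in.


Shape: triangular prism
Triangle base = 7 in, triangle height = 6 in, prism length L = 9 in
Formula: V = (1/2 * b * h_tri) * L
Cross-section area = 0.5 * 7 * 6 = 21
V = 21 * 9
V = 189
189 in^3


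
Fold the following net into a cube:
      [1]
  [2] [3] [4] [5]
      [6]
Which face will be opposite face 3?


Net: cross layout. Take square 3 as the base (bottom).
Fold the four squares in the horizontal row up around 3: 2 -> left, 4 -> right, 5 wraps to the top.
Fold 1 and 6 up from 3: 1 -> back, 6 -> front.
Opposite pairs are therefore: (1, 6), (2, 4), (3, 5).
Face 3 is opposite face 5.
face 5


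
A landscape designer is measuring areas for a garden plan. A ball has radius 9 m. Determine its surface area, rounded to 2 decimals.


Shape: sphere
Radius r = 9 m
Formula: SA = 4 * pi * r^2
r^2 = 81
SA = 4 * pi * 81
SA = 324 * pi
SA = 1017.88
1017.88 m^2


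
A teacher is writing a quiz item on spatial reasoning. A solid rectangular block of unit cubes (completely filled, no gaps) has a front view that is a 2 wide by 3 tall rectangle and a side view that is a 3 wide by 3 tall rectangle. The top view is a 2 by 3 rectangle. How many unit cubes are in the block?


Orthographic views of a solid rectangular block:
Front view 2 x 3 -> length = 2, height = 3
Side view 3 x 3 -> width = 3, height = 3 (consistent)
Top view 2 x 3 -> confirms length = 2, width = 3
The block is 2 x 3 x 3.
Total unit cubes = 2 * 3 * 3 = 18
18 unit cubes


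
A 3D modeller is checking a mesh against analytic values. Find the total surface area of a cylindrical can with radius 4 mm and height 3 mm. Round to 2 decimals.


Shape: closed cylinder
Radius r = 4 mm, Height h = 3 mm
Formula: SA = 2*pi*r^2 + 2*pi*r*h = 2*pi*r*(r + h)
r + h = 7
2 * r * (r + h) = 2 * 4 * 7 = 56
SA = 56 * pi
SA = 175.93
175.93 mm^2


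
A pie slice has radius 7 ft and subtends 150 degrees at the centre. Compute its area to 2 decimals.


Shape: circular sector
Radius r = 7 ft, Angle = 150 degrees
Formula: A = (angle/360) * pi * r^2
r^2 = 49
Fraction of circle = 150/360
A = (150/360) * pi * 49
A = 20.416667 * pi
A = 64.14
64.14 ft^2


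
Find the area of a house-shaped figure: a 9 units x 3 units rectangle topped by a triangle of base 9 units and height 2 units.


Composite shape: rectangle + triangle
Rectangle area = 9 * 3 = 27
Triangle area = 0.5 * 9 * 2 = 9
Total = 27 + 9
Total = 36
36 units^2


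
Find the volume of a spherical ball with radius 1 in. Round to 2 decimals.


Shape: sphere
Radius r = 1 in
Formula: V = (4/3) * pi * r^3
r^3 = 1
(4/3) * 1 = 1.333333
V = 1.333333 * pi
V = 4.19
4.19 in^3


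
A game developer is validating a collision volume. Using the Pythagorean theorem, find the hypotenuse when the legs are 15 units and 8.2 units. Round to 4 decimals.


Shape: right triangle
Legs a = 15 units, b = 8.2 units
Formula: c = sqrt(a^2 + b^2)
a^2 = 225, b^2 = 67.24
a^2 + b^2 = 292.24
c = sqrt(292.24)
c = 17.095
17.095 units


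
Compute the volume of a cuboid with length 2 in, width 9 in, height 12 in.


Shape: rectangular prism
l = 2 in, w = 9 in, h = 12 in
Formula: V = l * w * h
V = 2 * 9 * 12
V = 18 * 12
V = 216
216 in^3


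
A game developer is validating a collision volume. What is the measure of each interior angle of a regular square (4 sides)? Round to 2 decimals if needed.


Shape: regular square (4 sides)
Formula: interior angle = (n - 2) * 180 / n
(n - 2) = 2
(n - 2) * 180 = 360
angle = 360 / 4
angle = 90
90 degrees


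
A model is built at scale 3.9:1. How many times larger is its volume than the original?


Linear scale factor k = 3.9
Rule: under a linear scaling by k, volumes scale by k^3.
k^3 = 3.9 * 3.9 * 3.9
k^3 = 15.21 * 3.9
k^3 = 59.319
Volume scales by a factor of 59.319.
59.319 (dimensionless)


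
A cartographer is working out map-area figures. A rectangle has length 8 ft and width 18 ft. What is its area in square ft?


Shape: rectangle
Length l = 8 ft, Width w = 18 ft
Formula: A = l * w
A = 8 * 18
A = 144
144 ft^2


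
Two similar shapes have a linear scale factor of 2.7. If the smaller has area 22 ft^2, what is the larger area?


Linear scale factor k = 2.7
Original area = 22 ft^2
Rule: under a linear scaling by k, areas scale by k^2.
k^2 = 2.7^2 = 7.29
New area = 22 * 7.29
New area = 160.38
160.38 ft^2


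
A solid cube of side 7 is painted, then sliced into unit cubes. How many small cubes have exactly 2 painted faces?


Large cube: 7 x 7 x 7, cut into unit cubes.
n = 7, so n - 2 = 5
Cubes with 2 painted faces lie along the edges, excluding corners.
A cube has 12 edges; each contributes (n - 2) = 5 such cubes.
Count = 12 * 5 = 60
60 unit cubes


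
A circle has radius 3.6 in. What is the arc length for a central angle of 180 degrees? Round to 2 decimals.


Shape: circular arc
Radius r = 3.6 in, Angle = 180 degrees
Formula: L = (angle/360) * 2 * pi * r
2 * pi * r = 7.2 * pi
L = (180/360) * 7.2 * pi
L = 3.6 * pi
L = 11.31
11.31 in


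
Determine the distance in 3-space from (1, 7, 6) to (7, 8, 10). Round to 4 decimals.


3D distance between two points
P1 = (1, 7, 6), P2 = (7, 8, 10)
Formula: d = sqrt((x2-x1)^2 + (y2-y1)^2 + (z2-z1)^2)
dx = 7 - 1 = 6
dy = 8 - 7 = 1
dz = 10 - 6 = 4
dx^2 + dy^2 + dz^2 = 36 + 1 + 16 = 53
d = sqrt(53)
d = 7.2801
7.2801 units


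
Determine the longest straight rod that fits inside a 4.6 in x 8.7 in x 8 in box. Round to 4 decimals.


Shape: rectangular box (space diagonal)
l = 4.6 in, w = 8.7 in, h = 8 in
Visualize: the diagonal of the base, then a right triangle with that diagonal and the height.
Formula: d = sqrt(l^2 + w^2 + h^2)
l^2 + w^2 + h^2 = 21.16 + 75.69 + 64 = 160.85
d = sqrt(160.85)
d = 12.6827
12.6827 in


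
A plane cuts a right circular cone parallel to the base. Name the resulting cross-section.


Solid: right circular cone
Cutting plane: parallel to the base
Visualize the intersection of the plane with the solid's surface.
The boundary of the cut region is a circle.
circle


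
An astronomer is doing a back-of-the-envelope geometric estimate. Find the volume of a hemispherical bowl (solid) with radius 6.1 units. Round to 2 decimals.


Shape: hemisphere (half of a sphere)
Radius r = 6.1 units
Formula: V = (1/2) * (4/3) * pi * r^3 = (2/3) * pi * r^3
r^3 = 226.981
(2/3) * 226.981 = 151.320667
V = 151.320667 * pi
V = 475.39
475.39 units^3


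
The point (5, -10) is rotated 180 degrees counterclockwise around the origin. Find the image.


Transformation: rotation about the origin
Original point: (5, -10)
Rule for 180 deg: (x, y) -> (-x, -y)
Apply: (5, -10) -> (-5, 10)
(-5, 10)


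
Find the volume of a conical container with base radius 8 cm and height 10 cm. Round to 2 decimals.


Shape: cone
Radius r = 8 cm, Height h = 10 cm
Formula: V = (1/3) * pi * r^2 * h
r^2 = 64
pi * r^2 * h = pi * 64 * 10 = 640 * pi
V = 640 * pi / 3
V = 670.21
670.21 cm^3


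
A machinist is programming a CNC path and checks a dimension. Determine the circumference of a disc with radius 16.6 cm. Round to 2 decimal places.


Shape: circle
Radius r = 16.6 cm
Formula: C = 2 * pi * r
C = 2 * pi * 16.6
C = 33.2 * pi
C = 104.3
104.3 cm


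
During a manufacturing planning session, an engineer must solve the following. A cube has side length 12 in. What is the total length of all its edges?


Shape: cube
Side s = 12 in
A cube has 12 edges, all equal.
Formula: total edge length = 12 * s
Total = 12 * 12
Total = 144
144 in


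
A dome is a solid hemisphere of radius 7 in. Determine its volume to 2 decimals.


Shape: hemisphere (half of a sphere)
Radius r = 7 in
Formula: V = (1/2) * (4/3) * pi * r^3 = (2/3) * pi * r^3
r^3 = 343
(2/3) * 343 = 228.666667
V = 228.666667 * pi
V = 718.38
718.38 in^3


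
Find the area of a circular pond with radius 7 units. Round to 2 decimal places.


Shape: circle
Radius r = 7 units
Formula: A = pi * r^2
r^2 = 7^2 = 49
A = pi * 49
A = 153.94
153.94 units^2


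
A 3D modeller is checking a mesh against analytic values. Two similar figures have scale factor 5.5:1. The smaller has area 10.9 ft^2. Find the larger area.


Linear scale factor k = 5.5
Original area = 10.9 ft^2
Rule: under a linear scaling by k, areas scale by k^2.
k^2 = 5.5^2 = 30.25
New area = 10.9 * 30.25
New area = 329.725
329.725 ft^2


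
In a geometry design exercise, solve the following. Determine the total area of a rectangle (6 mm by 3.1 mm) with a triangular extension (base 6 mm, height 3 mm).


Composite shape: rectangle + triangle
Rectangle area = 6 * 3.1 = 18.6
Triangle area = 0.5 * 6 * 3 = 9
Total = 18.6 + 9
Total = 27.6
27.6 mm^2


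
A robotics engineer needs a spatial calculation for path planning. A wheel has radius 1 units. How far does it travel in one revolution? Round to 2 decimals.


Shape: circle
Radius r = 1 units
Formula: C = 2 * pi * r
C = 2 * pi * 1
C = 2 * pi
C = 6.28
6.28 units


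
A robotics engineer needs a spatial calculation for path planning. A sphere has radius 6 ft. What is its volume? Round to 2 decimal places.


Shape: sphere
Radius r = 6 ft
Formula: V = (4/3) * pi * r^3
r^3 = 216
(4/3) * 216 = 288
V = 288 * pi
V = 904.78
904.78 ft^3


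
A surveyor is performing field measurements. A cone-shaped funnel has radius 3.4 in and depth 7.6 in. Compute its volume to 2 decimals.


Shape: cone
Radius r = 3.4 in, Height h = 7.6 in
Formula: V = (1/3) * pi * r^2 * h
r^2 = 11.56
pi * r^2 * h = pi * 11.56 * 7.6 = 87.856 * pi
V = 87.856 * pi / 3
V = 92
92 in^3


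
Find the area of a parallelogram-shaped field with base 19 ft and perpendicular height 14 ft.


Shape: parallelogram
Base b = 19 ft, Height h = 14 ft
Formula: A = b * h
A = 19 * 14
A = 266
266 ft^2


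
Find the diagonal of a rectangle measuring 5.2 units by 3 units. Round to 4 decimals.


Shape: rectangle (diagonal via Pythagoras)
Sides: 5.2 units and 3 units
Formula: d = sqrt(l^2 + w^2)
l^2 = 27.04, w^2 = 9
l^2 + w^2 = 36.04
d = sqrt(36.04)
d = 6.0033
6.0033 units


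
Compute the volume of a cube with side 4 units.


Shape: cube
Side s = 4 units
Formula: V = s^3
V = 4 * 4 * 4
V = 16 * 4
V = 64
64 units^3


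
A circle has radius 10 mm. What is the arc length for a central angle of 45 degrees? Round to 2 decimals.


Shape: circular arc
Radius r = 10 mm, Angle = 45 degrees
Formula: L = (angle/360) * 2 * pi * r
2 * pi * r = 20 * pi
L = (45/360) * 20 * pi
L = 2.5 * pi
L = 7.85
7.85 mm


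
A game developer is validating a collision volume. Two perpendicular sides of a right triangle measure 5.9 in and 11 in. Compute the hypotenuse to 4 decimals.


Shape: right triangle
Legs a = 5.9 in, b = 11 in
Formula: c = sqrt(a^2 + b^2)
a^2 = 34.81, b^2 = 121
a^2 + b^2 = 155.81
c = sqrt(155.81)
c = 12.4824
12.4824 in


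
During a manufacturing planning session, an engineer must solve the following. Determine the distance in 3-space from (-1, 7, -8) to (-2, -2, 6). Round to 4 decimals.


3D distance between two points
P1 = (-1, 7, -8), P2 = (-2, -2, 6)
Formula: d = sqrt((x2-x1)^2 + (y2-y1)^2 + (z2-z1)^2)
dx = -2 - -1 = -1
dy = -2 - 7 = -9
dz = 6 - -8 = 14
dx^2 + dy^2 + dz^2 = 1 + 81 + 196 = 278
d = sqrt(278)
d = 16.6733
16.6733 units


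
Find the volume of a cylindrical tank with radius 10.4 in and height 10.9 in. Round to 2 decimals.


Shape: cylinder
Radius r = 10.4 in, Height h = 10.9 in
Formula: V = pi * r^2 * h
r^2 = 108.16
V = pi * 108.16 * 10.9
V = 1178.944 * pi
V = 3703.76
3703.76 in^3


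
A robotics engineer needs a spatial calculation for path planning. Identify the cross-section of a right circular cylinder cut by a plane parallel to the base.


Solid: right circular cylinder
Cutting plane: parallel to the base
Visualize the intersection of the plane with the solid's surface.
The boundary of the cut region is a circle.
circle


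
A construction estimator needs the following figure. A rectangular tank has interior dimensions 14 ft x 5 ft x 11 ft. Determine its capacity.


Shape: rectangular prism
l = 14 ft, w = 5 ft, h = 11 ft
Formula: V = l * w * h
V = 14 * 5 * 11
V = 70 * 11
V = 770
770 ft^3


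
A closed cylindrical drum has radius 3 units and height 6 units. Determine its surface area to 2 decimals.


Shape: closed cylinder
Radius r = 3 units, Height h = 6 units
Formula: SA = 2*pi*r^2 + 2*pi*r*h = 2*pi*r*(r + h)
r + h = 9
2 * r * (r + h) = 2 * 3 * 9 = 54
SA = 54 * pi
SA = 169.65
169.65 units^2


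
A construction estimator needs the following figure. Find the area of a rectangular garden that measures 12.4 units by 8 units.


Shape: rectangle
Length l = 12.4 units, Width w = 8 units
Formula: A = l * w
A = 12.4 * 8
A = 99.2
99.2 units^2


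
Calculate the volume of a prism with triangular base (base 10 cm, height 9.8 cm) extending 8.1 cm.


Shape: triangular prism
Triangle base = 10 cm, triangle height = 9.8 cm, prism length L = 8.1 cm
Formula: V = (1/2 * b * h_tri) * L
Cross-section area = 0.5 * 10 * 9.8 = 49
V = 49 * 8.1
V = 396.9
396.9 cm^3


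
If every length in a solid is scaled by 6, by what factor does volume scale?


Linear scale factor k = 6
Rule: under a linear scaling by k, volumes scale by k^3.
k^3 = 6 * 6 * 6
k^3 = 36 * 6
k^3 = 216
Volume scales by a factor of 216.
216 (dimensionless)


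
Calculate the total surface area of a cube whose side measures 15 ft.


Shape: cube
Side s = 15 ft
A cube has 6 square faces.
Formula: SA = 6 * s^2
s^2 = 225
SA = 6 * 225
SA = 1350
1350 ft^2


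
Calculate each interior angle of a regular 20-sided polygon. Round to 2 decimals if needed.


Shape: regular icosagon (20 sides)
Formula: interior angle = (n - 2) * 180 / n
(n - 2) = 18
(n - 2) * 180 = 3240
angle = 3240 / 20
angle = 162
162 degrees


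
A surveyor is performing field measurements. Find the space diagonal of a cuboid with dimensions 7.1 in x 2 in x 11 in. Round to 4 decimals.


Shape: rectangular box (space diagonal)
l = 7.1 in, w = 2 in, h = 11 in
Visualize: the diagonal of the base, then a right triangle with that diagonal and the height.
Formula: d = sqrt(l^2 + w^2 + h^2)
l^2 + w^2 + h^2 = 50.41 + 4 + 121 = 175.41
d = sqrt(175.41)
d = 13.2442
13.2442 in


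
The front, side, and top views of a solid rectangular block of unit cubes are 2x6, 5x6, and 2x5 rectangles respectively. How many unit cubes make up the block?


Orthographic views of a solid rectangular block:
Front view 2 x 6 -> length = 2, height = 6
Side view 5 x 6 -> width = 5, height = 6 (consistent)
Top view 2 x 5 -> confirms length = 2, width = 5
The block is 2 x 5 x 6.
Total unit cubes = 2 * 5 * 6 = 60
60 unit cubes


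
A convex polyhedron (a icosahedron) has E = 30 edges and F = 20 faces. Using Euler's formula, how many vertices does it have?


Polyhedron: icosahedron
Euler's formula for convex polyhedra: V - E + F = 2
Given: E = 30 edges and F = 20 faces
Solve for V:
V = 2 + E - F = 2 + 30 - 20 = 12
12 vertices


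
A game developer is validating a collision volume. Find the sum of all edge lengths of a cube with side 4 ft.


Shape: cube
Side s = 4 ft
A cube has 12 edges, all equal.
Formula: total edge length = 12 * s
Total = 12 * 4
Total = 48
48 ft


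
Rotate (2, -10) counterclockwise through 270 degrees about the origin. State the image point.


Transformation: rotation about the origin
Original point: (2, -10)
Rule for 270 deg counterclockwise: (x, y) -> (y, -x)
Apply: (2, -10) -> (-10, -2)
(-10, -2)


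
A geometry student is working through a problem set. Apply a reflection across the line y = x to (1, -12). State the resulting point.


Transformation: reflection
Original point: (1, -12)
Rule for reflection over y = x: (x, y) -> (y, x)
Apply: (1, -12) -> (-12, 1)
(-12, 1)


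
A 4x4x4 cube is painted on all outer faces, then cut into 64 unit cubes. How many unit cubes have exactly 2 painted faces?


Large cube: 4 x 4 x 4, cut into unit cubes.
n = 4, so n - 2 = 2
Cubes with 2 painted faces lie along the edges, excluding corners.
A cube has 12 edges; each contributes (n - 2) = 2 such cubes.
Count = 12 * 2 = 24
24 unit cubes


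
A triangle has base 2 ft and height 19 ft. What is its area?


Shape: triangle
Base b = 2 ft, Height h = 19 ft
Formula: A = (1/2) * b * h
A = 0.5 * 2 * 19
A = 0.5 * 38
A = 19
19 ft^2


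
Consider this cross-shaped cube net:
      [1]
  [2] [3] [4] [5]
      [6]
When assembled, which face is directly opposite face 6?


Net: cross layout. Take square 3 as the base (bottom).
Fold the four squares in the horizontal row up around 3: 2 -> left, 4 -> right, 5 wraps to the top.
Fold 1 and 6 up from 3: 1 -> back, 6 -> front.
Opposite pairs are therefore: (1, 6), (2, 4), (3, 5).
Face 6 is opposite face 1.
face 1


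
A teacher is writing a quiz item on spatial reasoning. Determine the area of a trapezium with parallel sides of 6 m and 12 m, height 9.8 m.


Shape: trapezoid
Parallel sides a = 6 m, b = 12 m; Height h = 9.8 m
Formula: A = (a + b) * h / 2
a + b = 6 + 12 = 18
A = 18 * 9.8 / 2
A = 176.4 / 2
A = 88.2
88.2 m^2


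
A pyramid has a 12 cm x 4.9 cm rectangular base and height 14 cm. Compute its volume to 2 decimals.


Shape: rectangular pyramid
Base: 12 cm x 4.9 cm, Height h = 14 cm
Formula: V = (1/3) * base_area * h
base_area = 12 * 4.9 = 58.8
base_area * h = 58.8 * 14 = 823.2
V = 823.2 / 3
V = 274.4
274.4 cm^3


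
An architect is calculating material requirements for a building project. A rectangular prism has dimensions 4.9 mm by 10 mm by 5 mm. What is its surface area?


Shape: rectangular prism
l = 4.9 mm, w = 10 mm, h = 5 mm
Formula: SA = 2(lw + lh + wh)
lw = 49, lh = 24.5, wh = 50
lw + lh + wh = 123.5
SA = 2 * 123.5
SA = 247
247 mm^2


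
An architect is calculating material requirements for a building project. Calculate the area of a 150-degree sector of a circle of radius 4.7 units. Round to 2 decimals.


Shape: circular sector
Radius r = 4.7 units, Angle = 150 degrees
Formula: A = (angle/360) * pi * r^2
r^2 = 22.09
Fraction of circle = 150/360
A = (150/360) * pi * 22.09
A = 9.204167 * pi
A = 28.92
28.92 units^2


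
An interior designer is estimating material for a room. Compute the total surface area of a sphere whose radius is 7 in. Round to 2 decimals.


Shape: sphere
Radius r = 7 in
Formula: SA = 4 * pi * r^2
r^2 = 49
SA = 4 * pi * 49
SA = 196 * pi
SA = 615.75
615.75 in^2


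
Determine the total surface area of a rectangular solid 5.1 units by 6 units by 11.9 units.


Shape: rectangular prism
l = 5.1 units, w = 6 units, h = 11.9 units
Formula: SA = 2(lw + lh + wh)
lw = 30.6, lh = 60.69, wh = 71.4
lw + lh + wh = 162.69
SA = 2 * 162.69
SA = 325.38
325.38 units^2


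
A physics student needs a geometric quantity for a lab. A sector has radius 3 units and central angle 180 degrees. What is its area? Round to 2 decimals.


Shape: circular sector
Radius r = 3 units, Angle = 180 degrees
Formula: A = (angle/360) * pi * r^2
r^2 = 9
Fraction of circle = 180/360
A = (180/360) * pi * 9
A = 4.5 * pi
A = 14.14
14.14 units^2


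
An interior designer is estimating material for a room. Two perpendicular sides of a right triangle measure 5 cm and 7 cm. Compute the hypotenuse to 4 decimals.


Shape: right triangle
Legs a = 5 cm, b = 7 cm
Formula: c = sqrt(a^2 + b^2)
a^2 = 25, b^2 = 49
a^2 + b^2 = 74
c = sqrt(74)
c = 8.6023
8.6023 cm


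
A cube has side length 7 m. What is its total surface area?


Shape: cube
Side s = 7 m
A cube has 6 square faces.
Formula: SA = 6 * s^2
s^2 = 49
SA = 6 * 49
SA = 294
294 m^2


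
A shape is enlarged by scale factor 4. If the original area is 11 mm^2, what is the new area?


Linear scale factor k = 4
Original area = 11 mm^2
Rule: under a linear scaling by k, areas scale by k^2.
k^2 = 4^2 = 16
New area = 11 * 16
New area = 176
176 mm^2


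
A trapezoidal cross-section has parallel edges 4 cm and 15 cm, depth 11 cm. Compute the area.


Shape: trapezoid
Parallel sides a = 4 cm, b = 15 cm; Height h = 11 cm
Formula: A = (a + b) * h / 2
a + b = 4 + 15 = 19
A = 19 * 11 / 2
A = 209 / 2
A = 104.5
104.5 cm^2


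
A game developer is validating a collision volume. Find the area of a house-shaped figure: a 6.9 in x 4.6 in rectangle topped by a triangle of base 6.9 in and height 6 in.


Composite shape: rectangle + triangle
Rectangle area = 6.9 * 4.6 = 31.74
Triangle area = 0.5 * 6.9 * 6 = 20.7
Total = 31.74 + 20.7
Total = 52.44
52.44 in^2


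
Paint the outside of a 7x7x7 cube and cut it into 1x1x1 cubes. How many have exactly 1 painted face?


Large cube: 7 x 7 x 7, cut into unit cubes.
n = 7, so n - 2 = 5
Cubes with 1 painted face lie in the interior of each face.
A cube has 6 faces; each contributes (n - 2)^2 = 25 such cubes.
Count = 6 * 25 = 150
150 unit cubes


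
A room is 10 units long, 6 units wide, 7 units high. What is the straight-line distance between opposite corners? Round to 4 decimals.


Shape: rectangular box (space diagonal)
l = 10 units, w = 6 units, h = 7 units
Visualize: the diagonal of the base, then a right triangle with that diagonal and the height.
Formula: d = sqrt(l^2 + w^2 + h^2)
l^2 + w^2 + h^2 = 100 + 36 + 49 = 185
d = sqrt(185)
d = 13.6015
13.6015 units


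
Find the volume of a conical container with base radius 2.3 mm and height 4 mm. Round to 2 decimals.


Shape: cone
Radius r = 2.3 mm, Height h = 4 mm
Formula: V = (1/3) * pi * r^2 * h
r^2 = 5.29
pi * r^2 * h = pi * 5.29 * 4 = 21.16 * pi
V = 21.16 * pi / 3
V = 22.16
22.16 mm^3


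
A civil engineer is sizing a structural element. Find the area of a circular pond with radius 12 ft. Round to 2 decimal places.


Shape: circle
Radius r = 12 ft
Formula: A = pi * r^2
r^2 = 12^2 = 144
A = pi * 144
A = 452.39
452.39 ft^2


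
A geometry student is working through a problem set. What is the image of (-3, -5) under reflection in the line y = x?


Transformation: reflection
Original point: (-3, -5)
Rule for reflection over y = x: (x, y) -> (y, x)
Apply: (-3, -5) -> (-5, -3)
(-5, -3)


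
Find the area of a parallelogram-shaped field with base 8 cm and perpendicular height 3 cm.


Shape: parallelogram
Base b = 8 cm, Height h = 3 cm
Formula: A = b * h
A = 8 * 3
A = 24
24 cm^2


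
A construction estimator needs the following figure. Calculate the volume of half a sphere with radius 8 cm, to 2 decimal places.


Shape: hemisphere (half of a sphere)
Radius r = 8 cm
Formula: V = (1/2) * (4/3) * pi * r^3 = (2/3) * pi * r^3
r^3 = 512
(2/3) * 512 = 341.333333
V = 341.333333 * pi
V = 1072.33
1072.33 cm^3
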